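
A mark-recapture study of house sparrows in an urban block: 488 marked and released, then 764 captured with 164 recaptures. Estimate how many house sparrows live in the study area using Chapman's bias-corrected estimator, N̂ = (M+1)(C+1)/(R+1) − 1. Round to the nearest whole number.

N̂ = (488+1)(764+1)/(164+1) − 1 = 489·765/165 − 1
= 374085/165 − 1 ≈ 2267.2 − 1 ≈ 2266.2 → 2266

N ≈ 2266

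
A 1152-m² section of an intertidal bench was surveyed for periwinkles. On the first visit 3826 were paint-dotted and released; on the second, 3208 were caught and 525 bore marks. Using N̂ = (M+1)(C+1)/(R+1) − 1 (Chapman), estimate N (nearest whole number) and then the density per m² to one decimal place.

density ≈ 20.3 periwinkles per m²

N̂ = 3827·3209/526 − 1 = 12280843/526 − 1 ≈ 23346.6 → 23347
Density = N̂ / area = 23347 / 1152 ≈ 20.27 → 20.3 per m²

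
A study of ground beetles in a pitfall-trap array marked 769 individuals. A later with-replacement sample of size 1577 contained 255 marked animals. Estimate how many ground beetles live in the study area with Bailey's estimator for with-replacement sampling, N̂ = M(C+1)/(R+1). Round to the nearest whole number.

N ≈ 4740

N̂ = 769·(1577+1)/(255+1) = 769·1578/256 = 1213482/256 ≈ 4740.2 → 4740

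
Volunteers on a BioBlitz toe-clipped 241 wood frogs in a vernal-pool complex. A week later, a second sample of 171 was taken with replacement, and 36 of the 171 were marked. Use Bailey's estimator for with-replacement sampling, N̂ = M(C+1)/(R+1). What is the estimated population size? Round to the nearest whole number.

N ≈ 1120

N̂ = 241·(171+1)/(36+1) = 241·172/37 = 41452/37 ≈ 1120.3 → 1120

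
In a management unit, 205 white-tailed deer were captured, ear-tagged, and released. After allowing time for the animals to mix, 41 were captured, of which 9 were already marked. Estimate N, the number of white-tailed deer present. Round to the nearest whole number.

The marked fraction in the recapture sample should equal the marked fraction in the population: 9/41 = 205/N.
N = (205 × 41) / 9 = 8405 / 9 ≈ 933.9 → 934

N ≈ 934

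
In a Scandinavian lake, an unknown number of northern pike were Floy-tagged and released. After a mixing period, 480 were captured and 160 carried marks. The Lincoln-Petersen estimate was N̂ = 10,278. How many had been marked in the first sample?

M = 3426

From N = M·C/R: M = N·R / C = 10278·160 / 480 = 1644480 / 480 = 3426.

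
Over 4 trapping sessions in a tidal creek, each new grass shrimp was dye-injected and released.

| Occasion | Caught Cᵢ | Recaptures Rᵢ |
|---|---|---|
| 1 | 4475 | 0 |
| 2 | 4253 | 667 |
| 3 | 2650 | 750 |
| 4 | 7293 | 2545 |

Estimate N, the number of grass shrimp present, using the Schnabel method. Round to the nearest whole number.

N ≈ 28,531

Marked at large before each occasion: Mᵢ = Σⱼ<ᵢ (Cⱼ − Rⱼ) → M1=0, M2=4475, M3=8061, M4=9961
Σ MᵢCᵢ = 0·4475 + 4475·4253 + 8061·2650 + 9961·7293 = 0 + 19032175 + 21361650 + 72645573 = 113039398
Σ Rᵢ = 0 + 667 + 750 + 2545 = 3962
N̂ = 113039398 / 3962 ≈ 28530.9 → 28531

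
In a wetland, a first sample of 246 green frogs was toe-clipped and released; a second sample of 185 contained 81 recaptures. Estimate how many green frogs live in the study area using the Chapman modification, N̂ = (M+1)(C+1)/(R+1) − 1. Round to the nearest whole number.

N ≈ 559

N̂ = (246+1)(185+1)/(81+1) − 1 = 247·186/82 − 1
= 45942/82 − 1 ≈ 560.3 − 1 ≈ 559.3 → 559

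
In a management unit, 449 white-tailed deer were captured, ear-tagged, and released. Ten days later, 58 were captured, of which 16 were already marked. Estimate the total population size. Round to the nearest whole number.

N = (449 × 58) / 16 = 26042 / 16 ≈ 1627.6 → 1628

N ≈ 1628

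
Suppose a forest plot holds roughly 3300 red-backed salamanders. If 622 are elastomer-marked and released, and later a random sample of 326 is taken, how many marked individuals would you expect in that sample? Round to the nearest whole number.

expected recaptures ≈ 61

Expected recaptures E[R] = M·C / N.
E[R] = 622 × 326 / 3300 = 202772 / 3300 ≈ 61.4 → 61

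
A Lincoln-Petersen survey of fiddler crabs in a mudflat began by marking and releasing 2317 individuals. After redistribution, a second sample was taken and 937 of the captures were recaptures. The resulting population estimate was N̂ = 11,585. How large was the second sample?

From N = M·C/R: C = N·R / M = 11585·937 / 2317 = 10855145 / 2317 = 4685.

C = 4685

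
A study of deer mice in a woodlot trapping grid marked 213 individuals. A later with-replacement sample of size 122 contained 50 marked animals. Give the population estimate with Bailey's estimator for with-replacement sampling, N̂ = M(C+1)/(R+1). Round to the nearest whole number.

N̂ = 213·(122+1)/(50+1) = 213·123/51 = 26199/51 ≈ 513.7 → 514

N ≈ 514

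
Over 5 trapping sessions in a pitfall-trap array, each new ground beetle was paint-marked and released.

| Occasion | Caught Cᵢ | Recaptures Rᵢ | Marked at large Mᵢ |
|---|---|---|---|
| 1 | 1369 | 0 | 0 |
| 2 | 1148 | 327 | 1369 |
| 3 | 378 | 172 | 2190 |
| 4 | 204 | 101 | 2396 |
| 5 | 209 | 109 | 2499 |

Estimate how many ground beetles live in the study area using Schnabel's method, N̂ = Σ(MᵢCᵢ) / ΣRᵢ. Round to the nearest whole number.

N ≈ 4810

Σ MᵢCᵢ = 0·1369 + 1369·1148 + 2190·378 + 2396·204 + 2499·209 = 0 + 1571612 + 827820 + 488784 + 522291 = 3410507
Σ Rᵢ = 0 + 327 + 172 + 101 + 109 = 709
N̂ = 3410507 / 709 ≈ 4810.3 → 4810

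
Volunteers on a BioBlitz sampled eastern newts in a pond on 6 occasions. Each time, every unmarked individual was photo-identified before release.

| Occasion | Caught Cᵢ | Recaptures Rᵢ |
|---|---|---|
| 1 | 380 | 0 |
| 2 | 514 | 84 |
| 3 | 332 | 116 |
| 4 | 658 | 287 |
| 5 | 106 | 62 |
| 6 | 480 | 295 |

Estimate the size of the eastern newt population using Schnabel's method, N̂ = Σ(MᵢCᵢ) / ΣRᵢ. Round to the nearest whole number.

N ≈ 2345

Marked at large before each occasion: Mᵢ = Σⱼ<ᵢ (Cⱼ − Rⱼ) → M1=0, M2=380, M3=810, M4=1026, M5=1397, M6=1441
Σ MᵢCᵢ = 0·380 + 380·514 + 810·332 + 1026·658 + 1397·106 + 1441·480 = 0 + 195320 + 268920 + 675108 + 148082 + 691680 = 1979110
Σ Rᵢ = 0 + 84 + 116 + 287 + 62 + 295 = 844
N̂ = 1979110 / 844 ≈ 2344.9 → 2345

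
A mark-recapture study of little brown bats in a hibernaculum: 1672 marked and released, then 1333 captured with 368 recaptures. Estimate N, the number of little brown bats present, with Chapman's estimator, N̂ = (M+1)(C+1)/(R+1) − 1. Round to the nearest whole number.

N ≈ 6047

N̂ = (1672+1)(1333+1)/(368+1) − 1 = 1673·1334/369 − 1
= 2231782/369 − 1 ≈ 6048.2 − 1 ≈ 6047.2 → 6047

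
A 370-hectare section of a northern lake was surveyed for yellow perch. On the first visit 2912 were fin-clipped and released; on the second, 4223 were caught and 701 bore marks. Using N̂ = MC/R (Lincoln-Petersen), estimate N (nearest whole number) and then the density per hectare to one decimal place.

N̂ = 2912·4223/701 = 12297376/701 ≈ 17542.6 → 17543
Density = N̂ / area = 17543 / 370 ≈ 47.41 → 47.4 per hectare

density ≈ 47.4 yellow perch per hectare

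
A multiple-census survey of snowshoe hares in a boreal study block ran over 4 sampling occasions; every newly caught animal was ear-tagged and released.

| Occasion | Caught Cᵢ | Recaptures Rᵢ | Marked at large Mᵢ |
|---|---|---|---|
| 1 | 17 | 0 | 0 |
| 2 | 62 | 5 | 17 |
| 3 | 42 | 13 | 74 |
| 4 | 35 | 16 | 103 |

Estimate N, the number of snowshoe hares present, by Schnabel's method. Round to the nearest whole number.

Σ MᵢCᵢ = 0·17 + 17·62 + 74·42 + 103·35 = 0 + 1054 + 3108 + 3605 = 7767
Σ Rᵢ = 0 + 5 + 13 + 16 = 34
N̂ = 7767 / 34 ≈ 228.4 → 228

N ≈ 228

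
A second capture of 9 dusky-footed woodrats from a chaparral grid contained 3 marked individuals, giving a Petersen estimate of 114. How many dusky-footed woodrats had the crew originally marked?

M = 38

From N = M·C/R: M = N·R / C = 114·3 / 9 = 342 / 9 = 38.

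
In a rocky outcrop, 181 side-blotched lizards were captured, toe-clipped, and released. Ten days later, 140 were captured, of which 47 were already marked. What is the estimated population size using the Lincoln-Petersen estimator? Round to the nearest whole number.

N ≈ 539

Lincoln-Petersen assumes M/N = R/C, so N = M·C / R.
N = (181 × 140) / 47 = 25340 / 47 ≈ 539.1 → 539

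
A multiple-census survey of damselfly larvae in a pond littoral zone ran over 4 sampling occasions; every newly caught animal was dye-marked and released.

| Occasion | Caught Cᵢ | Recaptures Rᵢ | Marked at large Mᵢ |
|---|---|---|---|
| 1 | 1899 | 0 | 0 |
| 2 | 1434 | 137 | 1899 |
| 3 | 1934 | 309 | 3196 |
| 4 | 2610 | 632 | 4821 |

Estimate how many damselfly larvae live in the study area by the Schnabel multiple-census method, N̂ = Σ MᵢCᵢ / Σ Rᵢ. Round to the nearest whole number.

N ≈ 19,932

Σ MᵢCᵢ = 0·1899 + 1899·1434 + 3196·1934 + 4821·2610 = 0 + 2723166 + 6181064 + 12582810 = 21487040
Σ Rᵢ = 0 + 137 + 309 + 632 = 1078
N̂ = 21487040 / 1078 ≈ 19932.3 → 19932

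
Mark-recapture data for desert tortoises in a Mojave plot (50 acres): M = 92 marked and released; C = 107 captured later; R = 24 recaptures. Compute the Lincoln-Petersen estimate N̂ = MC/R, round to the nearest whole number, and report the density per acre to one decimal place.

density ≈ 8.2 desert tortoises per acre

N̂ = 92·107/24 = 9844/24 ≈ 410.2 → 410
Density = N̂ / area = 410 / 50 ≈ 8.20 → 8.2 per acre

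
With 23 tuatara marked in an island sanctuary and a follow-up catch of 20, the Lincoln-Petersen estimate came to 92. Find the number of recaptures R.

From N = M·C/R: R = M·C / N = 23·20 / 92 = 460 / 92 = 5.

R = 5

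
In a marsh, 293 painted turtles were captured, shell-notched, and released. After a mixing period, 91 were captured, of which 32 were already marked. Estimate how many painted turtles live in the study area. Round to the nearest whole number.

N ≈ 833

The marked fraction in the recapture sample should equal the marked fraction in the population: 32/91 = 293/N.
N = (293 × 91) / 32 = 26663 / 32 ≈ 833.2 → 833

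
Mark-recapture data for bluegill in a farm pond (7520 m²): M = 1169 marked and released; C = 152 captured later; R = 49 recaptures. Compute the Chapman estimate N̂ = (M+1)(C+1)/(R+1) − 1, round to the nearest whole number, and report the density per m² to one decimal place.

density ≈ 0.5 bluegill per m²

N̂ = 1170·153/50 − 1 = 179010/50 − 1 ≈ 3579.2 → 3579
Density = N̂ / area = 3579 / 7520 ≈ 0.48 → 0.5 per m²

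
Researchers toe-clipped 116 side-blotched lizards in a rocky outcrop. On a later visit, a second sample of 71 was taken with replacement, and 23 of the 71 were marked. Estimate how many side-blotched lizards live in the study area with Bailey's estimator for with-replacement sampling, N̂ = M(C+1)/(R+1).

N̂ = 116·(71+1)/(23+1) = 116·72/24 = 8352/24 = 348

N = 348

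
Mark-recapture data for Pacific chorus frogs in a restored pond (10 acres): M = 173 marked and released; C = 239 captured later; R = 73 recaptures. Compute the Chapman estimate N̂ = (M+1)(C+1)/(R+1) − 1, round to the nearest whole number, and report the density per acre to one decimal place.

N̂ = 174·240/74 − 1 = 41760/74 − 1 ≈ 563.3 → 563
Density = N̂ / area = 563 / 10 ≈ 56.30 → 56.3 per acre

density ≈ 56.3 Pacific chorus frogs per acre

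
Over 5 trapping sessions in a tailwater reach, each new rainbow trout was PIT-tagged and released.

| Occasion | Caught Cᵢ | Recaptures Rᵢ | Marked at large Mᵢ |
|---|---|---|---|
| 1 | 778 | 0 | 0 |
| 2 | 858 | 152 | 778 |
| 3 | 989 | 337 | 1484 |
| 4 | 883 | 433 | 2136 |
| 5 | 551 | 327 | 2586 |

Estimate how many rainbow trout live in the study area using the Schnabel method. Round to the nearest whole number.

N ≈ 4360

Σ MᵢCᵢ = 0·778 + 778·858 + 1484·989 + 2136·883 + 2586·551 = 0 + 667524 + 1467676 + 1886088 + 1424886 = 5446174
Σ Rᵢ = 0 + 152 + 337 + 433 + 327 = 1249
N̂ = 5446174 / 1249 ≈ 4360.4 → 4360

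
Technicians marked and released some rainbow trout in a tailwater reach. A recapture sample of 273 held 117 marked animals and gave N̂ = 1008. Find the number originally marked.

M = 432

From N = M·C/R: M = N·R / C = 1008·117 / 273 = 117936 / 273 = 432.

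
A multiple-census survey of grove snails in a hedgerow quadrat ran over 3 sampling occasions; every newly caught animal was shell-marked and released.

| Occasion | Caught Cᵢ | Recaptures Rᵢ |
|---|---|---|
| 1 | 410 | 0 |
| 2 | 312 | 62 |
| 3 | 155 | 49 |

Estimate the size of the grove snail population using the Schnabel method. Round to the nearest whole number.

Marked at large before each occasion: Mᵢ = Σⱼ<ᵢ (Cⱼ − Rⱼ) → M1=0, M2=410, M3=660
Σ MᵢCᵢ = 0·410 + 410·312 + 660·155 = 0 + 127920 + 102300 = 230220
Σ Rᵢ = 0 + 62 + 49 = 111
N̂ = 230220 / 111 ≈ 2074.1 → 2074

N ≈ 2074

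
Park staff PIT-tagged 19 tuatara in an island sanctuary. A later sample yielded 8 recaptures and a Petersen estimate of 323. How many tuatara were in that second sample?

From N = M·C/R: C = N·R / M = 323·8 / 19 = 2584 / 19 = 136.

C = 136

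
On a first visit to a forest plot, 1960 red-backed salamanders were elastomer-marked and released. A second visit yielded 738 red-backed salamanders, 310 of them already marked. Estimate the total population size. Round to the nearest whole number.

N = (1960 × 738) / 310 = 1446480 / 310 ≈ 4666.1 → 4666

N ≈ 4666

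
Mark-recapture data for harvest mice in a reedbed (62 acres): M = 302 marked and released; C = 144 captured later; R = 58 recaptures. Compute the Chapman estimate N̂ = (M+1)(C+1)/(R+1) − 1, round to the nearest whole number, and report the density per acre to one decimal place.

N̂ = 303·145/59 − 1 = 43935/59 − 1 ≈ 743.7 → 744
Density = N̂ / area = 744 / 62 = 12.0 per acre

density ≈ 12.0 harvest mice per acre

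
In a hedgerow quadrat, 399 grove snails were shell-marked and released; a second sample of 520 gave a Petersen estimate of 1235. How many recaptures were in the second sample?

R = 168

From N = M·C/R: R = M·C / N = 399·520 / 1235 = 207480 / 1235 = 168.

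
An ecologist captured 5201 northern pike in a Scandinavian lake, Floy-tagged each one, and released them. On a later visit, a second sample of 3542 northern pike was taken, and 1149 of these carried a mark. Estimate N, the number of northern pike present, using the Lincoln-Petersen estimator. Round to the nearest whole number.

N ≈ 16,033

If marked individuals mix randomly, R/C ≈ M/N, giving N ≈ M·C/R.
N = (5201 × 3542) / 1149 = 18421942 / 1149 ≈ 16033.0 → 16033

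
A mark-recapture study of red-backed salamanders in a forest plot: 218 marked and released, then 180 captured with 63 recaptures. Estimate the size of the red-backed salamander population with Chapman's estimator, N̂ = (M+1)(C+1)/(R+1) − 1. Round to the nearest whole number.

N ≈ 618

N̂ = (218+1)(180+1)/(63+1) − 1 = 219·181/64 − 1
= 39639/64 − 1 ≈ 619.4 − 1 ≈ 618.4 → 618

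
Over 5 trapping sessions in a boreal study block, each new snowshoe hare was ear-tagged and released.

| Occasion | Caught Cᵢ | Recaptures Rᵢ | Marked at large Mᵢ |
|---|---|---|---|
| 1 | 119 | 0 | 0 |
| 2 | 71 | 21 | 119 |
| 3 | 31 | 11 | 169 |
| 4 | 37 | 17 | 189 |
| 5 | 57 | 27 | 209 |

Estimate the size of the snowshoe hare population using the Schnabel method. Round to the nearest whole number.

Σ MᵢCᵢ = 0·119 + 119·71 + 169·31 + 189·37 + 209·57 = 0 + 8449 + 5239 + 6993 + 11913 = 32594
Σ Rᵢ = 0 + 21 + 11 + 17 + 27 = 76
N̂ = 32594 / 76 ≈ 428.9 → 429

N ≈ 429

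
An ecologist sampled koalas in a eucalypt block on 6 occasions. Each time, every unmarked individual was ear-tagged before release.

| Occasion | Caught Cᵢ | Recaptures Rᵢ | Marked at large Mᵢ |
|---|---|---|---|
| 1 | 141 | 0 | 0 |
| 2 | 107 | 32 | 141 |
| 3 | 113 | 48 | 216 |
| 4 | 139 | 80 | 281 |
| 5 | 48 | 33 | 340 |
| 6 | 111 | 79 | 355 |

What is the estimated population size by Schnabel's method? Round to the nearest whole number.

N ≈ 494

Σ MᵢCᵢ = 0·141 + 141·107 + 216·113 + 281·139 + 340·48 + 355·111 = 0 + 15087 + 24408 + 39059 + 16320 + 39405 = 134279
Σ Rᵢ = 0 + 32 + 48 + 80 + 33 + 79 = 272
N̂ = 134279 / 272 ≈ 493.7 → 494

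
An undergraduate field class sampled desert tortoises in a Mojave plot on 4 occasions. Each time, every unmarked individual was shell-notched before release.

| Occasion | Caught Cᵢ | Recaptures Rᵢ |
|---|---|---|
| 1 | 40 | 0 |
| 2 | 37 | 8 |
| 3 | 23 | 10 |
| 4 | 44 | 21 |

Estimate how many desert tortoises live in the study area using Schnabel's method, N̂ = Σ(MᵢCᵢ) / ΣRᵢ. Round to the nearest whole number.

N ≈ 171

Marked at large before each occasion: Mᵢ = Σⱼ<ᵢ (Cⱼ − Rⱼ) → M1=0, M2=40, M3=69, M4=82
Σ MᵢCᵢ = 0·40 + 40·37 + 69·23 + 82·44 = 0 + 1480 + 1587 + 3608 = 6675
Σ Rᵢ = 0 + 8 + 10 + 21 = 39
N̂ = 6675 / 39 ≈ 171.2 → 171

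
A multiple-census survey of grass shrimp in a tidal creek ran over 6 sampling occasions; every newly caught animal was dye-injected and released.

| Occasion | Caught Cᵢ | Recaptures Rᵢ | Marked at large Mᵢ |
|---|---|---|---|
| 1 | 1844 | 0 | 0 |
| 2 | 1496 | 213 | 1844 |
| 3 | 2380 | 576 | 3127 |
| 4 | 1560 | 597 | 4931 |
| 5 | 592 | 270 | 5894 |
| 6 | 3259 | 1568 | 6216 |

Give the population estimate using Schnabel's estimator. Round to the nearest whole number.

Σ MᵢCᵢ = 0·1844 + 1844·1496 + 3127·2380 + 4931·1560 + 5894·592 + 6216·3259 = 0 + 2758624 + 7442260 + 7692360 + 3489248 + 20257944 = 41640436
Σ Rᵢ = 0 + 213 + 576 + 597 + 270 + 1568 = 3224
N̂ = 41640436 / 3224 ≈ 12915.8 → 12916

N ≈ 12,916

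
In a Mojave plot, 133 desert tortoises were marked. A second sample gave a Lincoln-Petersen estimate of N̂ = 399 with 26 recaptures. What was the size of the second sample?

C = 78

From N = M·C/R: C = N·R / M = 399·26 / 133 = 10374 / 133 = 78.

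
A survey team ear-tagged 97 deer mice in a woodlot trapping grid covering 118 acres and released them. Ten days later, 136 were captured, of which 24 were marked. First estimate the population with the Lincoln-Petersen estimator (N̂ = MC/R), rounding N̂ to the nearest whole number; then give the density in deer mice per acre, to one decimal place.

N̂ = 97·136/24 = 13192/24 ≈ 549.7 → 550
Density = N̂ / area = 550 / 118 ≈ 4.66 → 4.7 per acre

density ≈ 4.7 deer mice per acre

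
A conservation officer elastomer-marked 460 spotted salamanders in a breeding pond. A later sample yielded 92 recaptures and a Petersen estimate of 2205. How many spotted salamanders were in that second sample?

From N = M·C/R: C = N·R / M = 2205·92 / 460 = 202860 / 460 = 441.

C = 441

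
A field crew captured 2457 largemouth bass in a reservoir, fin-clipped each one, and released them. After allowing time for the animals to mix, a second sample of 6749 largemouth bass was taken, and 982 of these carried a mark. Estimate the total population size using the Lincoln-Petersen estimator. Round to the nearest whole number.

N ≈ 16,886

The marked fraction in the recapture sample should equal the marked fraction in the population: 982/6749 = 2457/N.
N = (2457 × 6749) / 982 = 16582293 / 982 ≈ 16886.2 → 16886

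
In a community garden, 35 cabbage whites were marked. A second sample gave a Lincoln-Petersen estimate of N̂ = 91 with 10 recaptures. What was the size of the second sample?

C = 26

From N = M·C/R: C = N·R / M = 91·10 / 35 = 910 / 35 = 26.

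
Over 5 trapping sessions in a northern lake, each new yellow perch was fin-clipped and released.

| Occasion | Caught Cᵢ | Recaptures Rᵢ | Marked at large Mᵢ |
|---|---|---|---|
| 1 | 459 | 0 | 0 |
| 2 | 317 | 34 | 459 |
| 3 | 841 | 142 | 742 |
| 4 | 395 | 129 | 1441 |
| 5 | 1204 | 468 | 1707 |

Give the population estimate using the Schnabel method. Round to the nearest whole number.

Σ MᵢCᵢ = 0·459 + 459·317 + 742·841 + 1441·395 + 1707·1204 = 0 + 145503 + 624022 + 569195 + 2055228 = 3393948
Σ Rᵢ = 0 + 34 + 142 + 129 + 468 = 773
N̂ = 3393948 / 773 ≈ 4390.6 → 4391

N ≈ 4391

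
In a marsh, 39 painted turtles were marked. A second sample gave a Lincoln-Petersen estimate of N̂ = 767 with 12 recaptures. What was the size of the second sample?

From N = M·C/R: C = N·R / M = 767·12 / 39 = 9204 / 39 = 236.

C = 236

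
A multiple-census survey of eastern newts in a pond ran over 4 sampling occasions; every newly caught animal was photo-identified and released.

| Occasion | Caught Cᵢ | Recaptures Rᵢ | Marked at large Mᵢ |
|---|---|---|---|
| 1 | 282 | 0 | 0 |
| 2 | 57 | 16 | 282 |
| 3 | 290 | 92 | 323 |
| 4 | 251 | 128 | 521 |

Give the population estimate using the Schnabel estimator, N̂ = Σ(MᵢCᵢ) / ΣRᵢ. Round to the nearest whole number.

Σ MᵢCᵢ = 0·282 + 282·57 + 323·290 + 521·251 = 0 + 16074 + 93670 + 130771 = 240515
Σ Rᵢ = 0 + 16 + 92 + 128 = 236
N̂ = 240515 / 236 ≈ 1019.1 → 1019

N ≈ 1019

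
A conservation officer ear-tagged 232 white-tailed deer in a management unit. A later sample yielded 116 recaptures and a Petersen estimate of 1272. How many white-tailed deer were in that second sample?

C = 636

From N = M·C/R: C = N·R / M = 1272·116 / 232 = 147552 / 232 = 636.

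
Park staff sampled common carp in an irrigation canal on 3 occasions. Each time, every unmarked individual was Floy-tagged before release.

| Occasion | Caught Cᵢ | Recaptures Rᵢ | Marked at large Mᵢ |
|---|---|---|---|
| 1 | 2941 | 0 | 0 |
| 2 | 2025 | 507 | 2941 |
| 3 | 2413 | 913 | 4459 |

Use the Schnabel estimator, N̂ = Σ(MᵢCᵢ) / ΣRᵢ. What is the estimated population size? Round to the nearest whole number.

Σ MᵢCᵢ = 0·2941 + 2941·2025 + 4459·2413 = 0 + 5955525 + 10759567 = 16715092
Σ Rᵢ = 0 + 507 + 913 = 1420
N̂ = 16715092 / 1420 ≈ 11771.2 → 11771

N ≈ 11,771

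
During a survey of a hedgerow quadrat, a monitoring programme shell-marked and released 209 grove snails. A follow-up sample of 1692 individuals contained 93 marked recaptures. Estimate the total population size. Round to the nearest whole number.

N ≈ 3802

Lincoln-Petersen assumes M/N = R/C, so N = M·C / R.
N = (209 × 1692) / 93 = 353628 / 93 ≈ 3802.45 → 3802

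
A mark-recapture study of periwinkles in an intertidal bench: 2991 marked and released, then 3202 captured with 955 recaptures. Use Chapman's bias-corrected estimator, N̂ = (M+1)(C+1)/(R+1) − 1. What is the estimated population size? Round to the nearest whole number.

N ≈ 10,023

N̂ = (2991+1)(3202+1)/(955+1) − 1 = 2992·3203/956 − 1
= 9583376/956 − 1 ≈ 10024.45 − 1 ≈ 10023.45 → 10023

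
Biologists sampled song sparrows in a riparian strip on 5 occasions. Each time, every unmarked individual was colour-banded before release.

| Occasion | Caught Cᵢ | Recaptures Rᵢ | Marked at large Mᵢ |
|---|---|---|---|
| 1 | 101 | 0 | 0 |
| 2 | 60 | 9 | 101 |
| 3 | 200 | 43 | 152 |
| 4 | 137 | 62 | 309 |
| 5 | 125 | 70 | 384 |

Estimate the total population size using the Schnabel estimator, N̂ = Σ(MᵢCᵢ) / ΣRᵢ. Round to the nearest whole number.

N ≈ 689

Σ MᵢCᵢ = 0·101 + 101·60 + 152·200 + 309·137 + 384·125 = 0 + 6060 + 30400 + 42333 + 48000 = 126793
Σ Rᵢ = 0 + 9 + 43 + 62 + 70 = 184
N̂ = 126793 / 184 ≈ 689.1 → 689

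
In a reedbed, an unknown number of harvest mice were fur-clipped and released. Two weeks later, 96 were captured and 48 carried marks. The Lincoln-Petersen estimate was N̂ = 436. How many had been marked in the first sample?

M = 218

From N = M·C/R: M = N·R / C = 436·48 / 96 = 20928 / 96 = 218.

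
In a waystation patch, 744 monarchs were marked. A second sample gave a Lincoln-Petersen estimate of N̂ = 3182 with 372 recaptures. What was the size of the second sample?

C = 1591

From N = M·C/R: C = N·R / M = 3182·372 / 744 = 1183704 / 744 = 1591.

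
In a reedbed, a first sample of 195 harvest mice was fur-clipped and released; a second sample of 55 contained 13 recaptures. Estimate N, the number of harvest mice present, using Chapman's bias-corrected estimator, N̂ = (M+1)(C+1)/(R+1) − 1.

N = 783

N̂ = (195+1)(55+1)/(13+1) − 1 = 196·56/14 − 1
= 10976/14 − 1 = 784 − 1 = 783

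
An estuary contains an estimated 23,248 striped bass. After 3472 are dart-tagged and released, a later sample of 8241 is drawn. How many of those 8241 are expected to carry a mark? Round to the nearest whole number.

Expected recaptures E[R] = M·C / N.
E[R] = 3472 × 8241 / 23248 = 28612752 / 23248 ≈ 1230.8 → 1231

expected recaptures ≈ 1231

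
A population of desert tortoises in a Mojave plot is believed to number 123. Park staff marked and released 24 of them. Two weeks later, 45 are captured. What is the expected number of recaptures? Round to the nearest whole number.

expected recaptures ≈ 9

Expected recaptures E[R] = M·C / N.
E[R] = 24 × 45 / 123 = 1080 / 123 ≈ 8.8 → 9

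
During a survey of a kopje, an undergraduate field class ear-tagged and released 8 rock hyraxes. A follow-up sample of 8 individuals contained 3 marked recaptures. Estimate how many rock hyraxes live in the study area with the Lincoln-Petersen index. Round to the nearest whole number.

The marked fraction in the recapture sample should equal the marked fraction in the population: 3/8 = 8/N.
N = (8 × 8) / 3 = 64 / 3 ≈ 21.3 → 21

N ≈ 21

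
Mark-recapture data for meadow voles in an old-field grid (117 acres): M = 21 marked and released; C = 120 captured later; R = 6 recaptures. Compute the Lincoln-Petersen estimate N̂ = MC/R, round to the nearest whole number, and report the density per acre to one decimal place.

density ≈ 3.6 meadow voles per acre

N̂ = 21·120/6 = 2520/6 = 420
Density = N̂ / area = 420 / 117 ≈ 3.59 → 3.6 per acre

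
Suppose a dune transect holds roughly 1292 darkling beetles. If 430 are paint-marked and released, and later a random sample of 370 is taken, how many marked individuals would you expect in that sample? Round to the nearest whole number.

The marked fraction of the population is 430/1292, so in a sample of 370 expect C·(M/N) marked.
E[R] = 430 × 370 / 1292 = 159100 / 1292 ≈ 123.1 → 123

expected recaptures ≈ 123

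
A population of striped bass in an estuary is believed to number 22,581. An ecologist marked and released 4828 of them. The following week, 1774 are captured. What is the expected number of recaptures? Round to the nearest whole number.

expected recaptures ≈ 379

The marked fraction of the population is 4828/22581, so in a sample of 1774 expect C·(M/N) marked.
E[R] = 4828 × 1774 / 22581 = 8564872 / 22581 ≈ 379.3 → 379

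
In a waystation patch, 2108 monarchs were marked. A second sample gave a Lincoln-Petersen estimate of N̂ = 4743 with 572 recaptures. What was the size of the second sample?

C = 1287

From N = M·C/R: C = N·R / M = 4743·572 / 2108 = 2712996 / 2108 = 1287.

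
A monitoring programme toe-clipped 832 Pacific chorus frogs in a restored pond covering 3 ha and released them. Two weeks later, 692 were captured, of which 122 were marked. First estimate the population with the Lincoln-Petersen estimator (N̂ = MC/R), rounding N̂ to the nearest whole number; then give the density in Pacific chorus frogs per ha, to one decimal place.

density ≈ 1573.0 Pacific chorus frogs per ha

N̂ = 832·692/122 = 575744/122 ≈ 4719.2 → 4719
Density = N̂ / area = 4719 / 3 = 1573.0 per ha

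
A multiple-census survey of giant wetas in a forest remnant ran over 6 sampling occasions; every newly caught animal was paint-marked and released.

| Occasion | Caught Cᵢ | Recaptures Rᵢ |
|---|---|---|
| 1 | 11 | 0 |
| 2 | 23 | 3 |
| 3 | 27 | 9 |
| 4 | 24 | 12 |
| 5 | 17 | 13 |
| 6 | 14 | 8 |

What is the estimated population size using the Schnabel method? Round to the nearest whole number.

Marked at large before each occasion: Mᵢ = Σⱼ<ᵢ (Cⱼ − Rⱼ) → M1=0, M2=11, M3=31, M4=49, M5=61, M6=65
Σ MᵢCᵢ = 0·11 + 11·23 + 31·27 + 49·24 + 61·17 + 65·14 = 0 + 253 + 837 + 1176 + 1037 + 910 = 4213
Σ Rᵢ = 0 + 3 + 9 + 12 + 13 + 8 = 45
N̂ = 4213 / 45 ≈ 93.6 → 94

N ≈ 94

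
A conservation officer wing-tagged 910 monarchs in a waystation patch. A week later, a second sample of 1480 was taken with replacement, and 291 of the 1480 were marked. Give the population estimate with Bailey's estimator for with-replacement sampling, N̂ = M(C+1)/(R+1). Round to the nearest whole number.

N ≈ 4615

N̂ = 910·(1480+1)/(291+1) = 910·1481/292 = 1347710/292 ≈ 4615.4 → 4615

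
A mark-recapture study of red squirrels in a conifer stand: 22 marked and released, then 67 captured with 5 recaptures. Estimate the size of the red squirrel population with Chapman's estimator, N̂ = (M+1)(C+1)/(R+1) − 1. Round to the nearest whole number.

N ≈ 260

N̂ = (22+1)(67+1)/(5+1) − 1 = 23·68/6 − 1
= 1564/6 − 1 ≈ 260.7 − 1 ≈ 259.7 → 260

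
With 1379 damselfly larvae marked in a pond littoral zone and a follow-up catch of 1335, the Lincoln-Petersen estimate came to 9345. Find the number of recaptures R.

From N = M·C/R: R = M·C / N = 1379·1335 / 9345 = 1840965 / 9345 = 197.

R = 197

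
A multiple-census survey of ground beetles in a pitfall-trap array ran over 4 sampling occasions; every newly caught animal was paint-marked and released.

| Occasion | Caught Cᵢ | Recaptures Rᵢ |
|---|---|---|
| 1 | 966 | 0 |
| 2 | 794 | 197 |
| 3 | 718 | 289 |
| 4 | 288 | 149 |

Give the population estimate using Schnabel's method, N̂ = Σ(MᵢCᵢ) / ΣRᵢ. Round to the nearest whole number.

Marked at large before each occasion: Mᵢ = Σⱼ<ᵢ (Cⱼ − Rⱼ) → M1=0, M2=966, M3=1563, M4=1992
Σ MᵢCᵢ = 0·966 + 966·794 + 1563·718 + 1992·288 = 0 + 767004 + 1122234 + 573696 = 2462934
Σ Rᵢ = 0 + 197 + 289 + 149 = 635
N̂ = 2462934 / 635 ≈ 3878.6 → 3879

N ≈ 3879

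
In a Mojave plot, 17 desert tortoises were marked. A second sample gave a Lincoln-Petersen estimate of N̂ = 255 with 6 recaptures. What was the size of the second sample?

C = 90

From N = M·C/R: C = N·R / M = 255·6 / 17 = 1530 / 17 = 90.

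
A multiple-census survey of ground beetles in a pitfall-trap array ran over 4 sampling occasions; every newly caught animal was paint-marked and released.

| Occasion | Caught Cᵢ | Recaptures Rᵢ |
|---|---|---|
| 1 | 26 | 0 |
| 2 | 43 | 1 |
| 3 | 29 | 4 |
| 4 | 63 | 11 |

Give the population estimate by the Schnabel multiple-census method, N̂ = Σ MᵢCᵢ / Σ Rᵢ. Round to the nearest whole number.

Marked at large before each occasion: Mᵢ = Σⱼ<ᵢ (Cⱼ − Rⱼ) → M1=0, M2=26, M3=68, M4=93
Σ MᵢCᵢ = 0·26 + 26·43 + 68·29 + 93·63 = 0 + 1118 + 1972 + 5859 = 8949
Σ Rᵢ = 0 + 1 + 4 + 11 = 16
N̂ = 8949 / 16 ≈ 559.3 → 559

N ≈ 559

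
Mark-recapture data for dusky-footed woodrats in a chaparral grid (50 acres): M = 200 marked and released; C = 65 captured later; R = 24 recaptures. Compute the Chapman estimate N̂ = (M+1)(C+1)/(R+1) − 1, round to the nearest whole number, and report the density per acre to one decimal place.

N̂ = 201·66/25 − 1 = 13266/25 − 1 ≈ 529.6 → 530
Density = N̂ / area = 530 / 50 ≈ 10.60 → 10.6 per acre

density ≈ 10.6 dusky-footed woodrats per acre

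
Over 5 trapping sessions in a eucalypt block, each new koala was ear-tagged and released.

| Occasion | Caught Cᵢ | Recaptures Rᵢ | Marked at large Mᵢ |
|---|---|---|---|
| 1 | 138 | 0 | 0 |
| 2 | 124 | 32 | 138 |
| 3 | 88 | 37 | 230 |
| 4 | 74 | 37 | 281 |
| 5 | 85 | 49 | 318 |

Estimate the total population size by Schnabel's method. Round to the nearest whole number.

Σ MᵢCᵢ = 0·138 + 138·124 + 230·88 + 281·74 + 318·85 = 0 + 17112 + 20240 + 20794 + 27030 = 85176
Σ Rᵢ = 0 + 32 + 37 + 37 + 49 = 155
N̂ = 85176 / 155 ≈ 549.5 → 550

N ≈ 550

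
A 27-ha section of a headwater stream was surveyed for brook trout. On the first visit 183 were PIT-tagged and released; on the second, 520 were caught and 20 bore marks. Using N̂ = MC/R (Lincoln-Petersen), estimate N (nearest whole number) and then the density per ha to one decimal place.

density ≈ 176.2 brook trout per ha

N̂ = 183·520/20 = 95160/20 = 4758
Density = N̂ / area = 4758 / 27 ≈ 176.22 → 176.2 per ha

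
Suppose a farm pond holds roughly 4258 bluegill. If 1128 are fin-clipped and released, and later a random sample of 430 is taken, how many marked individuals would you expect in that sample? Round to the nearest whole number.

Expected recaptures E[R] = M·C / N.
E[R] = 1128 × 430 / 4258 = 485040 / 4258 ≈ 113.9 → 114

expected recaptures ≈ 114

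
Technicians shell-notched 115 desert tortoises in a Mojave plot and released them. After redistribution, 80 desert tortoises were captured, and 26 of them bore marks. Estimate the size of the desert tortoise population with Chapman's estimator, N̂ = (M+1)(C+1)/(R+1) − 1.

N̂ = (115+1)(80+1)/(26+1) − 1 = 116·81/27 − 1
= 9396/27 − 1 = 348 − 1 = 347

N = 347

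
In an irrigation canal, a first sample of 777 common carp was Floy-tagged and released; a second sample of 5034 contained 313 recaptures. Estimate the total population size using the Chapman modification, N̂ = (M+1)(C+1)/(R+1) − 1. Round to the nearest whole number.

N ≈ 12,474

N̂ = (777+1)(5034+1)/(313+1) − 1 = 778·5035/314 − 1
= 3917230/314 − 1 ≈ 12475.3 − 1 ≈ 12474.3 → 12474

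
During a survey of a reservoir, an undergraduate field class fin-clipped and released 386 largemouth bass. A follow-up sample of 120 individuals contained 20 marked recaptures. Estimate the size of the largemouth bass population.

Lincoln-Petersen assumes M/N = R/C, so N = M·C / R.
N = (386 × 120) / 20 = 46320 / 20 = 2316

N = 2316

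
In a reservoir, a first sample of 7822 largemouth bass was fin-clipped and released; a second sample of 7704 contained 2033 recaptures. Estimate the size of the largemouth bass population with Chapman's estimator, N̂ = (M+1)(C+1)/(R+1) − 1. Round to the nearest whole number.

N ≈ 29,633

N̂ = (7822+1)(7704+1)/(2033+1) − 1 = 7823·7705/2034 − 1
= 60276215/2034 − 1 ≈ 29634.3 − 1 ≈ 29633.3 → 29633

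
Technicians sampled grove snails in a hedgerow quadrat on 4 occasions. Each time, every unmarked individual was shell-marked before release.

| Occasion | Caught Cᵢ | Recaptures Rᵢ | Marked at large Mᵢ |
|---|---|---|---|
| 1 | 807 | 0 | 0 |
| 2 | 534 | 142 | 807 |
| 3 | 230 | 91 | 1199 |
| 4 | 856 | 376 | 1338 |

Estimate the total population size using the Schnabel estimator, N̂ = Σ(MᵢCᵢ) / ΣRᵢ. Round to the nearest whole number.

N ≈ 3041

Σ MᵢCᵢ = 0·807 + 807·534 + 1199·230 + 1338·856 = 0 + 430938 + 275770 + 1145328 = 1852036
Σ Rᵢ = 0 + 142 + 91 + 376 = 609
N̂ = 1852036 / 609 ≈ 3041.1 → 3041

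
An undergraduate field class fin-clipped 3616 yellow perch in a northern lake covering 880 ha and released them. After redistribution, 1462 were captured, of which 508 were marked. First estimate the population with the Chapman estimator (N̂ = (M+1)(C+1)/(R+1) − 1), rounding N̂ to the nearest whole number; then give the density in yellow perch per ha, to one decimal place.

N̂ = 3617·1463/509 − 1 = 5291671/509 − 1 ≈ 10395.2 → 10395
Density = N̂ / area = 10395 / 880 ≈ 11.81 → 11.8 per ha

density ≈ 11.8 yellow perch per ha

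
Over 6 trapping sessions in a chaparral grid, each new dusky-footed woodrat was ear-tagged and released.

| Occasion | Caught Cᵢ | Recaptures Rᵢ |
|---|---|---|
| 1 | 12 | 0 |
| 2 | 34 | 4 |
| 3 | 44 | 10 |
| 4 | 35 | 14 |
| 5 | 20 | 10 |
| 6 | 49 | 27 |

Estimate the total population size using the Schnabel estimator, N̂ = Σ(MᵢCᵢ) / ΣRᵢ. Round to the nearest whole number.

N ≈ 186

Marked at large before each occasion: Mᵢ = Σⱼ<ᵢ (Cⱼ − Rⱼ) → M1=0, M2=12, M3=42, M4=76, M5=97, M6=107
Σ MᵢCᵢ = 0·12 + 12·34 + 42·44 + 76·35 + 97·20 + 107·49 = 0 + 408 + 1848 + 2660 + 1940 + 5243 = 12099
Σ Rᵢ = 0 + 4 + 10 + 14 + 10 + 27 = 65
N̂ = 12099 / 65 ≈ 186.1 → 186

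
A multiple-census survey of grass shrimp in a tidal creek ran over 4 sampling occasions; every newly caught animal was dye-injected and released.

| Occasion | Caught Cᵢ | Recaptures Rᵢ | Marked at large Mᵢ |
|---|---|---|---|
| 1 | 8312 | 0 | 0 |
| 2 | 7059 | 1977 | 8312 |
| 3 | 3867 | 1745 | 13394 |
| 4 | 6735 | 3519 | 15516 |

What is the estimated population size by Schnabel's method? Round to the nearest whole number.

N ≈ 29,688

Σ MᵢCᵢ = 0·8312 + 8312·7059 + 13394·3867 + 15516·6735 = 0 + 58674408 + 51794598 + 104500260 = 214969266
Σ Rᵢ = 0 + 1977 + 1745 + 3519 = 7241
N̂ = 214969266 / 7241 ≈ 29687.8 → 29688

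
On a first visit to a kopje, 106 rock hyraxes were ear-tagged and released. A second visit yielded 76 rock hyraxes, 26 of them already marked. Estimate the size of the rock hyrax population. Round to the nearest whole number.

If marked individuals mix randomly, R/C ≈ M/N, giving N ≈ M·C/R.
N = (106 × 76) / 26 = 8056 / 26 ≈ 309.8 → 310

N ≈ 310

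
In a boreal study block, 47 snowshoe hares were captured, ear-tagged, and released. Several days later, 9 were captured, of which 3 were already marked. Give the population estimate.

N = 141

N = (47 × 9) / 3 = 423 / 3 = 141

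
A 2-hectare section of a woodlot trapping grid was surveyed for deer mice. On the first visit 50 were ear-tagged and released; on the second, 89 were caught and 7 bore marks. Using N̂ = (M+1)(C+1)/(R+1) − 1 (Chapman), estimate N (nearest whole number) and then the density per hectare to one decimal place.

density ≈ 286.5 deer mice per hectare

N̂ = 51·90/8 − 1 = 4590/8 − 1 ≈ 572.8 → 573
Density = N̂ / area = 573 / 2 ≈ 286.50 → 286.5 per hectare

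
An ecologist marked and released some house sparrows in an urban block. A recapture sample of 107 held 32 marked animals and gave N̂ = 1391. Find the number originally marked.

M = 416

From N = M·C/R: M = N·R / C = 1391·32 / 107 = 44512 / 107 = 416.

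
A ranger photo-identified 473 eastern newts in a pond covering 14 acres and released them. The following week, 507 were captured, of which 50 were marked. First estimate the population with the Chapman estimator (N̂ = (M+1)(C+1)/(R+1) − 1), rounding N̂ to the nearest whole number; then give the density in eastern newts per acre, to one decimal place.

N̂ = 474·508/51 − 1 = 240792/51 − 1 ≈ 4720.4 → 4720
Density = N̂ / area = 4720 / 14 ≈ 337.14 → 337.1 per acre

density ≈ 337.1 eastern newts per acre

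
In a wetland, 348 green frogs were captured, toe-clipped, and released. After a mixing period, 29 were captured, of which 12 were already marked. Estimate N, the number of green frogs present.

If marked individuals mix randomly, R/C ≈ M/N, giving N ≈ M·C/R.
N = (348 × 29) / 12 = 10092 / 12 = 841

N = 841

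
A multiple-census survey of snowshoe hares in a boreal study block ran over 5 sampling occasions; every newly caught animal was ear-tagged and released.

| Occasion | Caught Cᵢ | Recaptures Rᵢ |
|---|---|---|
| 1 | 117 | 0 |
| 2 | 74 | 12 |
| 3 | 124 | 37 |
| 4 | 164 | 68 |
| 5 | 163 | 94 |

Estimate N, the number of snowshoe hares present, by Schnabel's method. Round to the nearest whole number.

N ≈ 633

Marked at large before each occasion: Mᵢ = Σⱼ<ᵢ (Cⱼ − Rⱼ) → M1=0, M2=117, M3=179, M4=266, M5=362
Σ MᵢCᵢ = 0·117 + 117·74 + 179·124 + 266·164 + 362·163 = 0 + 8658 + 22196 + 43624 + 59006 = 133484
Σ Rᵢ = 0 + 12 + 37 + 68 + 94 = 211
N̂ = 133484 / 211 ≈ 632.6 → 633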